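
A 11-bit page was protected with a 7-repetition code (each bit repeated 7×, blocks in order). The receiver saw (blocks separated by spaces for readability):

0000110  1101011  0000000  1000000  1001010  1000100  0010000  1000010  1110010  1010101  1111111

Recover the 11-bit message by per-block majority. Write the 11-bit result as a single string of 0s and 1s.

Block 1 (0000110): 2 ones → 0
Block 2 (1101011): 5 ones → 1
Block 3 (0000000): 0 ones → 0
Block 4 (1000000): 1 one → 0
Block 5 (1001010): 3 ones → 0
Block 6 (1000100): 2 ones → 0
Block 7 (0010000): 1 one → 0
Block 8 (1000010): 2 ones → 0
Block 9 (1110010): 4 ones → 1
Block 10 (1010101): 4 ones → 1
Block 11 (1111111): 7 ones → 1

01000000111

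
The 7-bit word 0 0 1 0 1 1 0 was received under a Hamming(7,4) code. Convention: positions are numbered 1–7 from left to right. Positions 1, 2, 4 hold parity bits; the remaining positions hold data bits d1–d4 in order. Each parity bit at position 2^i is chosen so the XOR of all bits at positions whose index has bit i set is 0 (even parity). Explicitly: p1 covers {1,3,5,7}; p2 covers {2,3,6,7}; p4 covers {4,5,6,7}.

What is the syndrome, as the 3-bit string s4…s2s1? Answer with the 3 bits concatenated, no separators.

s1 (pos 1,3,5,7): 0⊕1⊕1⊕0 = 0
s2 (pos 2,3,6,7): 0⊕1⊕1⊕0 = 0
s4 (pos 4,5,6,7): 0⊕1⊕1⊕0 = 0
Syndrome s4…s1 = 000 → no error.

000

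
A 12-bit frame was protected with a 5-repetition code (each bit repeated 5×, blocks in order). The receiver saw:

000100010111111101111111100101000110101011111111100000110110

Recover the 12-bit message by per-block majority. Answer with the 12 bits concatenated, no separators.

001110001101

Block 1 (00010): 1 one → 0
Block 2 (00101): 2 ones → 0
Block 3 (11111): 5 ones → 1
Block 4 (10111): 4 ones → 1
Block 5 (11111): 5 ones → 1
Block 6 (00101): 2 ones → 0
Block 7 (00011): 2 ones → 0
Block 8 (01010): 2 ones → 0
Block 9 (11111): 5 ones → 1
Block 10 (11110): 4 ones → 1
Block 11 (00001): 1 one → 0
Block 12 (10110): 3 ones → 1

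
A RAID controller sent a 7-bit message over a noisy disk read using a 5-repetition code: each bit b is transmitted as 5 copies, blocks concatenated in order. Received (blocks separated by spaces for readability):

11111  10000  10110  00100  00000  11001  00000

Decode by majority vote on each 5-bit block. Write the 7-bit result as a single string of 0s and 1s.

1010010

Block 1 (11111): 5 ones → 1
Block 2 (10000): 1 one → 0
Block 3 (10110): 3 ones → 1
Block 4 (00100): 1 one → 0
Block 5 (00000): 0 ones → 0
Block 6 (11001): 3 ones → 1
Block 7 (00000): 0 ones → 0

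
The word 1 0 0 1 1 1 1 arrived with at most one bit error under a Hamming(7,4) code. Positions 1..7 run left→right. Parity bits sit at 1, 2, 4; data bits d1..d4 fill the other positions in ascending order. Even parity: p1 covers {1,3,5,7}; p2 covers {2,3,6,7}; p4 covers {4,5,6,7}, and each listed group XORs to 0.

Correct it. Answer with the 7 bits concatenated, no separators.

s1 (pos 1,3,5,7): 1⊕0⊕1⊕1 = 1
s2 (pos 2,3,6,7): 0⊕0⊕1⊕1 = 0
s4 (pos 4,5,6,7): 1⊕1⊕1⊕1 = 0
Syndrome s4…s1 = 001 → error at position 1.
Flip position 1: 1001111 → 0001111

0001111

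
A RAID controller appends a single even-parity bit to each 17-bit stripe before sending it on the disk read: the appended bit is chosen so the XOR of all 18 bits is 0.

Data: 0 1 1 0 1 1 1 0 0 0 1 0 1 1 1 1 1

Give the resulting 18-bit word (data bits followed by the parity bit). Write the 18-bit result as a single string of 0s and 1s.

XOR of the 17 data bits: 0⊕1⊕1⊕0⊕1⊕1⊕1⊕0⊕0⊕0⊕1⊕0⊕1⊕1⊕1⊕1⊕1 = 1
Parity bit = 1 (so all 18 bits XOR to 0).

011011100010111111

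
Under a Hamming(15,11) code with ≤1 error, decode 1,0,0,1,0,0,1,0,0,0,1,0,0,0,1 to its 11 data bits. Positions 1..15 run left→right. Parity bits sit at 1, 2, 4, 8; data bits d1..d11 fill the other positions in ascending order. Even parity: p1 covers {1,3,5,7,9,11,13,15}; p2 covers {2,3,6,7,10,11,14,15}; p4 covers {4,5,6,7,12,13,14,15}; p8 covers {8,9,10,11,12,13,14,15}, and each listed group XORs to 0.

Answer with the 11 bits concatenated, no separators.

00110010001

s1 (pos 1,3,5,7,9,11,13,15): 1⊕0⊕0⊕1⊕0⊕1⊕0⊕1 = 0
s2 (pos 2,3,6,7,10,11,14,15): 0⊕0⊕0⊕1⊕0⊕1⊕0⊕1 = 1
s4 (pos 4,5,6,7,12,13,14,15): 1⊕0⊕0⊕1⊕0⊕0⊕0⊕1 = 1
s8 (pos 8,9,10,11,12,13,14,15): 0⊕0⊕0⊕1⊕0⊕0⊕0⊕1 = 0
Syndrome s8…s1 = 0110 → error at position 6.
Flip position 6: 100100100010001 → 100101100010001
Read data bits from positions 3,5,6,7,9,10,11,12,13,14,15: 00110010001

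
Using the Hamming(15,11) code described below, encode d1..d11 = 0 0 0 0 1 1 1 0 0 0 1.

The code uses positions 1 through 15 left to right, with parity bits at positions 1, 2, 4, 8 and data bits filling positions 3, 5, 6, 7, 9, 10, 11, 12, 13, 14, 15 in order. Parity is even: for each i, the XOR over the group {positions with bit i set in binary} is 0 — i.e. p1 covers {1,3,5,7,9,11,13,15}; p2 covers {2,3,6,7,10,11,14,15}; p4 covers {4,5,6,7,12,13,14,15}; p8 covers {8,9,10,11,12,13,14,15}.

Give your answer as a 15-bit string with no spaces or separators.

110100001110001

Place data at non-parity positions: p1 p2 0 p4 0 0 0 p8 1 1 1 0 0 0 1
p1 (pos 1,3,5,7,9,11,13,15): XOR of data positions = 0⊕0⊕0⊕1⊕1⊕0⊕1 = 1
p2 (pos 2,3,6,7,10,11,14,15): XOR of data positions = 0⊕0⊕0⊕1⊕1⊕0⊕1 = 1
p4 (pos 4,5,6,7,12,13,14,15): XOR of data positions = 0⊕0⊕0⊕0⊕0⊕0⊕1 = 1
p8 (pos 8,9,10,11,12,13,14,15): XOR of data positions = 1⊕1⊕1⊕0⊕0⊕0⊕1 = 0
Codeword: 110100001110001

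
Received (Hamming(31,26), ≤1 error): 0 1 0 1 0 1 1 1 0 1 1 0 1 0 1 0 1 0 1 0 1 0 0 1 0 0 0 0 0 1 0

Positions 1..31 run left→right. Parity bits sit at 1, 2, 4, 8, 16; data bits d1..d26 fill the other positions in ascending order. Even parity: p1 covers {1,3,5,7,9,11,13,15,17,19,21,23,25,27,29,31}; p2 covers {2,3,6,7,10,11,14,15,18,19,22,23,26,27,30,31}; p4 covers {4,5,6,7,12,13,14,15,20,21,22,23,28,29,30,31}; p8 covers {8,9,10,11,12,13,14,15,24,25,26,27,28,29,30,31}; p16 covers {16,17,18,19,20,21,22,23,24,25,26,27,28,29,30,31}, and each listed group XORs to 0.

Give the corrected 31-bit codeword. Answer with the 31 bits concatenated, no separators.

0101011101101010101010010000110

s1 (pos 1,3,5,7,9,11,13,15,17,19,21,23,25,27,29,31): 0⊕0⊕0⊕1⊕0⊕1⊕1⊕1⊕1⊕1⊕1⊕0⊕0⊕0⊕0⊕0 = 1
s2 (pos 2,3,6,7,10,11,14,15,18,19,22,23,26,27,30,31): 1⊕0⊕1⊕1⊕1⊕1⊕0⊕1⊕0⊕1⊕0⊕0⊕0⊕0⊕1⊕0 = 0
s4 (pos 4,5,6,7,12,13,14,15,20,21,22,23,28,29,30,31): 1⊕0⊕1⊕1⊕0⊕1⊕0⊕1⊕0⊕1⊕0⊕0⊕0⊕0⊕1⊕0 = 1
s8 (pos 8,9,10,11,12,13,14,15,24,25,26,27,28,29,30,31): 1⊕0⊕1⊕1⊕0⊕1⊕0⊕1⊕1⊕0⊕0⊕0⊕0⊕0⊕1⊕0 = 1
s16 (pos 16,17,18,19,20,21,22,23,24,25,26,27,28,29,30,31): 0⊕1⊕0⊕1⊕0⊕1⊕0⊕0⊕1⊕0⊕0⊕0⊕0⊕0⊕1⊕0 = 1
Syndrome s16…s1 = 11101 → error at position 29.
Flip position 29: 0101011101101010101010010000010 → 0101011101101010101010010000110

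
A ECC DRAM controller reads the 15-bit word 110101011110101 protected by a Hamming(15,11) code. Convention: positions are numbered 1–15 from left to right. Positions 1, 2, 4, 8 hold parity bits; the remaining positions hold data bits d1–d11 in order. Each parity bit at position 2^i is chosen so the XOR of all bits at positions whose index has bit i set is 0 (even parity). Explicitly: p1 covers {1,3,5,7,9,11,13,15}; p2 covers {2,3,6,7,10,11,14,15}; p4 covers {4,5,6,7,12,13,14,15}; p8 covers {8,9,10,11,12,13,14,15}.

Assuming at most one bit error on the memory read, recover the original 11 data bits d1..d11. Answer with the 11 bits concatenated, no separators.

s1 (pos 1,3,5,7,9,11,13,15): 1⊕0⊕0⊕0⊕1⊕1⊕1⊕1 = 1
s2 (pos 2,3,6,7,10,11,14,15): 1⊕0⊕1⊕0⊕1⊕1⊕0⊕1 = 1
s4 (pos 4,5,6,7,12,13,14,15): 1⊕0⊕1⊕0⊕0⊕1⊕0⊕1 = 0
s8 (pos 8,9,10,11,12,13,14,15): 1⊕1⊕1⊕1⊕0⊕1⊕0⊕1 = 0
Syndrome s8…s1 = 0011 → error at position 3.
Flip position 3: 110101011110101 → 111101011110101
Read data bits from positions 3,5,6,7,9,10,11,12,13,14,15: 10101110101

10101110101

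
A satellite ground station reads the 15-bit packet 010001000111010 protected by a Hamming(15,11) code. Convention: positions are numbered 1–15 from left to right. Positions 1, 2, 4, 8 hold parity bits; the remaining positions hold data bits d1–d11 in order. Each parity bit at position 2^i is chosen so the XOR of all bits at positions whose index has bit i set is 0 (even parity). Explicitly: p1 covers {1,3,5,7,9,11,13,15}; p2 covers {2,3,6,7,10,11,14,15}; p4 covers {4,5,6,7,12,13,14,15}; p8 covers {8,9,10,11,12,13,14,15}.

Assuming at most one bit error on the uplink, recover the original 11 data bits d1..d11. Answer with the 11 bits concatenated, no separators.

00110111010

s1 (pos 1,3,5,7,9,11,13,15): 0⊕0⊕0⊕0⊕0⊕1⊕0⊕0 = 1
s2 (pos 2,3,6,7,10,11,14,15): 1⊕0⊕1⊕0⊕1⊕1⊕1⊕0 = 1
s4 (pos 4,5,6,7,12,13,14,15): 0⊕0⊕1⊕0⊕1⊕0⊕1⊕0 = 1
s8 (pos 8,9,10,11,12,13,14,15): 0⊕0⊕1⊕1⊕1⊕0⊕1⊕0 = 0
Syndrome s8…s1 = 0111 → error at position 7.
Flip position 7: 010001000111010 → 010001100111010
Read data bits from positions 3,5,6,7,9,10,11,12,13,14,15: 00110111010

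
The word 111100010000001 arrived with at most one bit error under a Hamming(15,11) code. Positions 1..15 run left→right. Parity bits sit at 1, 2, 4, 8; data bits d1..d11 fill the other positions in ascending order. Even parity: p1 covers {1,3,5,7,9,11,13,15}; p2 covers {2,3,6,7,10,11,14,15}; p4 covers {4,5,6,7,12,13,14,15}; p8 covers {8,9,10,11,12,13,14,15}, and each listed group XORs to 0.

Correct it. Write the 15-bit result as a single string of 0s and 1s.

s1 (pos 1,3,5,7,9,11,13,15): 1⊕1⊕0⊕0⊕0⊕0⊕0⊕1 = 1
s2 (pos 2,3,6,7,10,11,14,15): 1⊕1⊕0⊕0⊕0⊕0⊕0⊕1 = 1
s4 (pos 4,5,6,7,12,13,14,15): 1⊕0⊕0⊕0⊕0⊕0⊕0⊕1 = 0
s8 (pos 8,9,10,11,12,13,14,15): 1⊕0⊕0⊕0⊕0⊕0⊕0⊕1 = 0
Syndrome s8…s1 = 0011 → error at position 3.
Flip position 3: 111100010000001 → 110100010000001

110100010000001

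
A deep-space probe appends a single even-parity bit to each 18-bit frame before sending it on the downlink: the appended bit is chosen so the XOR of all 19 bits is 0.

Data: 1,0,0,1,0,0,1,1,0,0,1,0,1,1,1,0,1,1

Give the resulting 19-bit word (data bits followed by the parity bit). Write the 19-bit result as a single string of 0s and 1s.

1001001100101110110

XOR of the 18 data bits: 1⊕0⊕0⊕1⊕0⊕0⊕1⊕1⊕0⊕0⊕1⊕0⊕1⊕1⊕1⊕0⊕1⊕1 = 0
Parity bit = 0 (so all 19 bits XOR to 0).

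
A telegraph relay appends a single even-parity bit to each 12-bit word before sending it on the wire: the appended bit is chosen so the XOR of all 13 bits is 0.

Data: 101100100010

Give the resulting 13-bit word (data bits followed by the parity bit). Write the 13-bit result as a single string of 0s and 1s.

1011001000101

XOR of the 12 data bits: 1⊕0⊕1⊕1⊕0⊕0⊕1⊕0⊕0⊕0⊕1⊕0 = 1
Parity bit = 1 (so all 13 bits XOR to 0).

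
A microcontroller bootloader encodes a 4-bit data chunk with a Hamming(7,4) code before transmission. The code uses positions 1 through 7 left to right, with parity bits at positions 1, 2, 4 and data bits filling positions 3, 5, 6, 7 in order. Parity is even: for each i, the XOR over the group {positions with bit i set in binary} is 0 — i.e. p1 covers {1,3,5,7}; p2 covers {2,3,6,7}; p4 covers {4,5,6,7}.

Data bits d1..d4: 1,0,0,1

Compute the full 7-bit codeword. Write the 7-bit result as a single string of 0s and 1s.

Place data at non-parity positions: p1 p2 1 p4 0 0 1
p1 (pos 1,3,5,7): XOR of data positions = 1⊕0⊕1 = 0
p2 (pos 2,3,6,7): XOR of data positions = 1⊕0⊕1 = 0
p4 (pos 4,5,6,7): XOR of data positions = 0⊕0⊕1 = 1
Codeword: 0011001

0011001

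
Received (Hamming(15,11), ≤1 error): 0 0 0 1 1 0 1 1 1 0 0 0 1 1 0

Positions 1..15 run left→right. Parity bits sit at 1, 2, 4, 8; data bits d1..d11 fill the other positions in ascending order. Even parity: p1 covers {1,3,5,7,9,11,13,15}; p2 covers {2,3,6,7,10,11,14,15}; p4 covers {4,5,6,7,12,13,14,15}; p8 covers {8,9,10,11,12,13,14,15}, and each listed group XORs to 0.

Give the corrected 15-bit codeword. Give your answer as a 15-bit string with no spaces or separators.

s1 (pos 1,3,5,7,9,11,13,15): 0⊕0⊕1⊕1⊕1⊕0⊕1⊕0 = 0
s2 (pos 2,3,6,7,10,11,14,15): 0⊕0⊕0⊕1⊕0⊕0⊕1⊕0 = 0
s4 (pos 4,5,6,7,12,13,14,15): 1⊕1⊕0⊕1⊕0⊕1⊕1⊕0 = 1
s8 (pos 8,9,10,11,12,13,14,15): 1⊕1⊕0⊕0⊕0⊕1⊕1⊕0 = 0
Syndrome s8…s1 = 0100 → error at position 4.
Flip position 4: 000110111000110 → 000010111000110

000010111000110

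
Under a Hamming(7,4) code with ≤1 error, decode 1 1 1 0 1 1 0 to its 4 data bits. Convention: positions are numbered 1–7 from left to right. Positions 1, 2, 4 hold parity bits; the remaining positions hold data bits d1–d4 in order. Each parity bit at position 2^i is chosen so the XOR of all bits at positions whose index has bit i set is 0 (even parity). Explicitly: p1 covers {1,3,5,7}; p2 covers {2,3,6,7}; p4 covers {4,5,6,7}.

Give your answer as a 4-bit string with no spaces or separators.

0110

s1 (pos 1,3,5,7): 1⊕1⊕1⊕0 = 1
s2 (pos 2,3,6,7): 1⊕1⊕1⊕0 = 1
s4 (pos 4,5,6,7): 0⊕1⊕1⊕0 = 0
Syndrome s4…s1 = 011 → error at position 3.
Flip position 3: 1110110 → 1100110
Read data bits from positions 3,5,6,7: 0110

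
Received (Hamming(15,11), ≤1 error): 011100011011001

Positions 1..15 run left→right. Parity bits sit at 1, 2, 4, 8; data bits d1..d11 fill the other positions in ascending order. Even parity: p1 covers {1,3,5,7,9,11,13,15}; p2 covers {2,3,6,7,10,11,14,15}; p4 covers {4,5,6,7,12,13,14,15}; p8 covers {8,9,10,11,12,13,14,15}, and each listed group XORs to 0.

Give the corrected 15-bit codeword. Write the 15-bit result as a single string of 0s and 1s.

s1 (pos 1,3,5,7,9,11,13,15): 0⊕1⊕0⊕0⊕1⊕1⊕0⊕1 = 0
s2 (pos 2,3,6,7,10,11,14,15): 1⊕1⊕0⊕0⊕0⊕1⊕0⊕1 = 0
s4 (pos 4,5,6,7,12,13,14,15): 1⊕0⊕0⊕0⊕1⊕0⊕0⊕1 = 1
s8 (pos 8,9,10,11,12,13,14,15): 1⊕1⊕0⊕1⊕1⊕0⊕0⊕1 = 1
Syndrome s8…s1 = 1100 → error at position 12.
Flip position 12: 011100011011001 → 011100011010001

011100011010001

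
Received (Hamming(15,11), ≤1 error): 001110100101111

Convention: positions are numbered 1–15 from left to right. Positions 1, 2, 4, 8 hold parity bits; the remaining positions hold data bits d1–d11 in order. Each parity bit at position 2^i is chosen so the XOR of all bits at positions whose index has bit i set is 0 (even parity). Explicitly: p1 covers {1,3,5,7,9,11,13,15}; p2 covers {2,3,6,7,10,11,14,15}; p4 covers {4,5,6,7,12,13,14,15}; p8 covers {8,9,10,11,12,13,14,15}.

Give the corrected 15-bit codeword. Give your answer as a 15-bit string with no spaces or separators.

001110100101110

s1 (pos 1,3,5,7,9,11,13,15): 0⊕1⊕1⊕1⊕0⊕0⊕1⊕1 = 1
s2 (pos 2,3,6,7,10,11,14,15): 0⊕1⊕0⊕1⊕1⊕0⊕1⊕1 = 1
s4 (pos 4,5,6,7,12,13,14,15): 1⊕1⊕0⊕1⊕1⊕1⊕1⊕1 = 1
s8 (pos 8,9,10,11,12,13,14,15): 0⊕0⊕1⊕0⊕1⊕1⊕1⊕1 = 1
Syndrome s8…s1 = 1111 → error at position 15.
Flip position 15: 001110100101111 → 001110100101110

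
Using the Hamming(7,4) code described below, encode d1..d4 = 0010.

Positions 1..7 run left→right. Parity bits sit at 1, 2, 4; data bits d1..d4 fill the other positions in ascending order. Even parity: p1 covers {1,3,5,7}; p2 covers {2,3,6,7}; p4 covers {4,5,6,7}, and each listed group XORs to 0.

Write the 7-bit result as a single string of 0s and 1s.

Place data at non-parity positions: p1 p2 0 p4 0 1 0
p1 (pos 1,3,5,7): XOR of data positions = 0⊕0⊕0 = 0
p2 (pos 2,3,6,7): XOR of data positions = 0⊕1⊕0 = 1
p4 (pos 4,5,6,7): XOR of data positions = 0⊕1⊕0 = 1
Codeword: 0101010

0101010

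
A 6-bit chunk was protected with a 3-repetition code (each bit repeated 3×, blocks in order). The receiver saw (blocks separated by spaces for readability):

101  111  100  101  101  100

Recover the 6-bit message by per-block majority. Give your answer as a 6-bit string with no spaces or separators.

Block 1 (101): 2 ones → 1
Block 2 (111): 3 ones → 1
Block 3 (100): 1 one → 0
Block 4 (101): 2 ones → 1
Block 5 (101): 2 ones → 1
Block 6 (100): 1 one → 0

110110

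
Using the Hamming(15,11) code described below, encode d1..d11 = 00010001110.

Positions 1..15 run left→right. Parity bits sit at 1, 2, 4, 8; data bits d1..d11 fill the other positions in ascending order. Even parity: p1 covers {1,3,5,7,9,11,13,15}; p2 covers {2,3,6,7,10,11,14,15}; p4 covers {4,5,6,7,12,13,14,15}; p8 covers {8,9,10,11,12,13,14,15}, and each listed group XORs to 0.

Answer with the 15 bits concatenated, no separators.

000000110001110

Place data at non-parity positions: p1 p2 0 p4 0 0 1 p8 0 0 0 1 1 1 0
p1 (pos 1,3,5,7,9,11,13,15): XOR of data positions = 0⊕0⊕1⊕0⊕0⊕1⊕0 = 0
p2 (pos 2,3,6,7,10,11,14,15): XOR of data positions = 0⊕0⊕1⊕0⊕0⊕1⊕0 = 0
p4 (pos 4,5,6,7,12,13,14,15): XOR of data positions = 0⊕0⊕1⊕1⊕1⊕1⊕0 = 0
p8 (pos 8,9,10,11,12,13,14,15): XOR of data positions = 0⊕0⊕0⊕1⊕1⊕1⊕0 = 1
Codeword: 000000110001110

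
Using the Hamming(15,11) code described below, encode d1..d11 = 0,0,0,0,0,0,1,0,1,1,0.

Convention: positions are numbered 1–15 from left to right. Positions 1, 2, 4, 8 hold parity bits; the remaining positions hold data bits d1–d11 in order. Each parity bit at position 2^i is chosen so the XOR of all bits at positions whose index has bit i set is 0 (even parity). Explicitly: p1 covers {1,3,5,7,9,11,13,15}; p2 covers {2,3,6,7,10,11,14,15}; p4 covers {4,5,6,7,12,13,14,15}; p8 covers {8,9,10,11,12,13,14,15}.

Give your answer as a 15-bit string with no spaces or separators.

000000010010110

Place data at non-parity positions: p1 p2 0 p4 0 0 0 p8 0 0 1 0 1 1 0
p1 (pos 1,3,5,7,9,11,13,15): XOR of data positions = 0⊕0⊕0⊕0⊕1⊕1⊕0 = 0
p2 (pos 2,3,6,7,10,11,14,15): XOR of data positions = 0⊕0⊕0⊕0⊕1⊕1⊕0 = 0
p4 (pos 4,5,6,7,12,13,14,15): XOR of data positions = 0⊕0⊕0⊕0⊕1⊕1⊕0 = 0
p8 (pos 8,9,10,11,12,13,14,15): XOR of data positions = 0⊕0⊕1⊕0⊕1⊕1⊕0 = 1
Codeword: 000000010010110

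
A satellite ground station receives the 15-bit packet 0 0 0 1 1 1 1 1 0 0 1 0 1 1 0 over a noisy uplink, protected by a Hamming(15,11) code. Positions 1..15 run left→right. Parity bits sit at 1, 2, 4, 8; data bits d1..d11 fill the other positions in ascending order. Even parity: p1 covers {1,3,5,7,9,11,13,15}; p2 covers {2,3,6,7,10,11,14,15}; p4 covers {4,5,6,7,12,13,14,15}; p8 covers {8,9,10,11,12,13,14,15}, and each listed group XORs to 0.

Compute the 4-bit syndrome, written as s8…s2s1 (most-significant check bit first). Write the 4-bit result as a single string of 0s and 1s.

s1 (pos 1,3,5,7,9,11,13,15): 0⊕0⊕1⊕1⊕0⊕1⊕1⊕0 = 0
s2 (pos 2,3,6,7,10,11,14,15): 0⊕0⊕1⊕1⊕0⊕1⊕1⊕0 = 0
s4 (pos 4,5,6,7,12,13,14,15): 1⊕1⊕1⊕1⊕0⊕1⊕1⊕0 = 0
s8 (pos 8,9,10,11,12,13,14,15): 1⊕0⊕0⊕1⊕0⊕1⊕1⊕0 = 0
Syndrome s8…s1 = 0000 → no error.

0000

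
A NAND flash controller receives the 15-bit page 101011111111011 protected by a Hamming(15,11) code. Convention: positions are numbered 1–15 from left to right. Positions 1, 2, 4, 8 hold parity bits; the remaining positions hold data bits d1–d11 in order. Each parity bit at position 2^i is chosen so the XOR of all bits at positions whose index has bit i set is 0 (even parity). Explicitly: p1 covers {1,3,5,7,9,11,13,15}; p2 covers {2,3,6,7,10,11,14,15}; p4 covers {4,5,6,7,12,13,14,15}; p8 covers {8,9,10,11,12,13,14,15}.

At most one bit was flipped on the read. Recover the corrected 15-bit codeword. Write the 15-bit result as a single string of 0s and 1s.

s1 (pos 1,3,5,7,9,11,13,15): 1⊕1⊕1⊕1⊕1⊕1⊕0⊕1 = 1
s2 (pos 2,3,6,7,10,11,14,15): 0⊕1⊕1⊕1⊕1⊕1⊕1⊕1 = 1
s4 (pos 4,5,6,7,12,13,14,15): 0⊕1⊕1⊕1⊕1⊕0⊕1⊕1 = 0
s8 (pos 8,9,10,11,12,13,14,15): 1⊕1⊕1⊕1⊕1⊕0⊕1⊕1 = 1
Syndrome s8…s1 = 1011 → error at position 11.
Flip position 11: 101011111111011 → 101011111101011

101011111101011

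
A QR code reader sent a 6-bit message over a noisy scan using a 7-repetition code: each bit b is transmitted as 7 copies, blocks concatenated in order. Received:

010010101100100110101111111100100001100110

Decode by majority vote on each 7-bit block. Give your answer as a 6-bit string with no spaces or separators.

Block 1 (0100101): 3 ones → 0
Block 2 (0110010): 3 ones → 0
Block 3 (0110101): 4 ones → 1
Block 4 (1111111): 7 ones → 1
Block 5 (0010000): 1 one → 0
Block 6 (1100110): 4 ones → 1

001101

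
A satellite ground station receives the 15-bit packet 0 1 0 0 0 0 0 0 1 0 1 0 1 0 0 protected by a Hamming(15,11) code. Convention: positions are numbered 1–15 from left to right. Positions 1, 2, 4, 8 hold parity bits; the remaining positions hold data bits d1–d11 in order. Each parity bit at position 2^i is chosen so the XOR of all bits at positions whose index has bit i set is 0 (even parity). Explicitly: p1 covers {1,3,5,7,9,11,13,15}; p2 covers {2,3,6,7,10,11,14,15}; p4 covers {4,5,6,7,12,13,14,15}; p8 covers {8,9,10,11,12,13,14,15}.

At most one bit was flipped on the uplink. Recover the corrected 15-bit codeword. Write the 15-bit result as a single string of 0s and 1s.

s1 (pos 1,3,5,7,9,11,13,15): 0⊕0⊕0⊕0⊕1⊕1⊕1⊕0 = 1
s2 (pos 2,3,6,7,10,11,14,15): 1⊕0⊕0⊕0⊕0⊕1⊕0⊕0 = 0
s4 (pos 4,5,6,7,12,13,14,15): 0⊕0⊕0⊕0⊕0⊕1⊕0⊕0 = 1
s8 (pos 8,9,10,11,12,13,14,15): 0⊕1⊕0⊕1⊕0⊕1⊕0⊕0 = 1
Syndrome s8…s1 = 1101 → error at position 13.
Flip position 13: 010000001010100 → 010000001010000

010000001010000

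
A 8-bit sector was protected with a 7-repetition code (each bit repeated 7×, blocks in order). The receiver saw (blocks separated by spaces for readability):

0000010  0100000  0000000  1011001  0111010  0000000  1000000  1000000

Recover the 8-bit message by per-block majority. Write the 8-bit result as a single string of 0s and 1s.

Block 1 (0000010): 1 one → 0
Block 2 (0100000): 1 one → 0
Block 3 (0000000): 0 ones → 0
Block 4 (1011001): 4 ones → 1
Block 5 (0111010): 4 ones → 1
Block 6 (0000000): 0 ones → 0
Block 7 (1000000): 1 one → 0
Block 8 (1000000): 1 one → 0

00011000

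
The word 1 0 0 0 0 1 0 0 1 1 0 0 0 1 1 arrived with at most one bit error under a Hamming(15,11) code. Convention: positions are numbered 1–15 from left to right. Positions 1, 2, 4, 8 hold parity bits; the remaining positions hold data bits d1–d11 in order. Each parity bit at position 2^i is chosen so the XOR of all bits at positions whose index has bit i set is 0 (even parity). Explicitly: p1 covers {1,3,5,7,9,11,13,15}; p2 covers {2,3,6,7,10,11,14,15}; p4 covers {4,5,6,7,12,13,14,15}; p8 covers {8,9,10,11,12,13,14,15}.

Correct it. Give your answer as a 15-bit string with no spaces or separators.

s1 (pos 1,3,5,7,9,11,13,15): 1⊕0⊕0⊕0⊕1⊕0⊕0⊕1 = 1
s2 (pos 2,3,6,7,10,11,14,15): 0⊕0⊕1⊕0⊕1⊕0⊕1⊕1 = 0
s4 (pos 4,5,6,7,12,13,14,15): 0⊕0⊕1⊕0⊕0⊕0⊕1⊕1 = 1
s8 (pos 8,9,10,11,12,13,14,15): 0⊕1⊕1⊕0⊕0⊕0⊕1⊕1 = 0
Syndrome s8…s1 = 0101 → error at position 5.
Flip position 5: 100001001100011 → 100011001100011

100011001100011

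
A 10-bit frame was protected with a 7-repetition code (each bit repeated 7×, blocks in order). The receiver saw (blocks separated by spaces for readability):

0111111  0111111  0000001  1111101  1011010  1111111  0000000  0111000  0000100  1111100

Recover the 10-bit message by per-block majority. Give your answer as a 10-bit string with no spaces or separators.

Block 1 (0111111): 6 ones → 1
Block 2 (0111111): 6 ones → 1
Block 3 (0000001): 1 one → 0
Block 4 (1111101): 6 ones → 1
Block 5 (1011010): 4 ones → 1
Block 6 (1111111): 7 ones → 1
Block 7 (0000000): 0 ones → 0
Block 8 (0111000): 3 ones → 0
Block 9 (0000100): 1 one → 0
Block 10 (1111100): 5 ones → 1

1101110001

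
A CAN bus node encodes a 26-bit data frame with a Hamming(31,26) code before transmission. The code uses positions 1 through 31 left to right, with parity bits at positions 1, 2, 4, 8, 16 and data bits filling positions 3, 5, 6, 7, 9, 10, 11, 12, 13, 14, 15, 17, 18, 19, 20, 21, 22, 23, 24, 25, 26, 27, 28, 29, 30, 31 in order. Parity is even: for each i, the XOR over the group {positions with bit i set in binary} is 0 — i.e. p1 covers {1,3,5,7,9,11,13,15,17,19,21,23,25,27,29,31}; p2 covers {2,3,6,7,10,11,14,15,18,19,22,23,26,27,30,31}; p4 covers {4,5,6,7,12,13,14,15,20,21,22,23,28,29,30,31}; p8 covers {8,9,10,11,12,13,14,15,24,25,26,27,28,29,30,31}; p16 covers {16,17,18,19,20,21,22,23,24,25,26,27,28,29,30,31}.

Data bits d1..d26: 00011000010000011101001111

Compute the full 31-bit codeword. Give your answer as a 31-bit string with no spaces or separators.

Place data at non-parity positions: p1 p2 0 p4 0 0 1 p8 1 0 0 0 0 1 0 p16 0 0 0 0 1 1 1 0 1 0 0 1 1 1 1
p1 (pos 1,3,5,7,9,11,13,15,17,19,21,23,25,27,29,31): XOR of data positions = 0⊕0⊕1⊕1⊕0⊕0⊕0⊕0⊕0⊕1⊕1⊕1⊕0⊕1⊕1 = 1
p2 (pos 2,3,6,7,10,11,14,15,18,19,22,23,26,27,30,31): XOR of data positions = 0⊕0⊕1⊕0⊕0⊕1⊕0⊕0⊕0⊕1⊕1⊕0⊕0⊕1⊕1 = 0
p4 (pos 4,5,6,7,12,13,14,15,20,21,22,23,28,29,30,31): XOR of data positions = 0⊕0⊕1⊕0⊕0⊕1⊕0⊕0⊕1⊕1⊕1⊕1⊕1⊕1⊕1 = 1
p8 (pos 8,9,10,11,12,13,14,15,24,25,26,27,28,29,30,31): XOR of data positions = 1⊕0⊕0⊕0⊕0⊕1⊕0⊕0⊕1⊕0⊕0⊕1⊕1⊕1⊕1 = 1
p16 (pos 16,17,18,19,20,21,22,23,24,25,26,27,28,29,30,31): XOR of data positions = 0⊕0⊕0⊕0⊕1⊕1⊕1⊕0⊕1⊕0⊕0⊕1⊕1⊕1⊕1 = 0
Codeword: 1001001110000100000011101001111

1001001110000100000011101001111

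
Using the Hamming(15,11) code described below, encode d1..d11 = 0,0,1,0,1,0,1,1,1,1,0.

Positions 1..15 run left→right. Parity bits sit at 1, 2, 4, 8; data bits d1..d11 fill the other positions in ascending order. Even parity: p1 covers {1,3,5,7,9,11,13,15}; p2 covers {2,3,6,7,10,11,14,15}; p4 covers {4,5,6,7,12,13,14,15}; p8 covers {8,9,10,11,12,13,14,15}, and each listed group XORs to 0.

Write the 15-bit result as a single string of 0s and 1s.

Place data at non-parity positions: p1 p2 0 p4 0 1 0 p8 1 0 1 1 1 1 0
p1 (pos 1,3,5,7,9,11,13,15): XOR of data positions = 0⊕0⊕0⊕1⊕1⊕1⊕0 = 1
p2 (pos 2,3,6,7,10,11,14,15): XOR of data positions = 0⊕1⊕0⊕0⊕1⊕1⊕0 = 1
p4 (pos 4,5,6,7,12,13,14,15): XOR of data positions = 0⊕1⊕0⊕1⊕1⊕1⊕0 = 0
p8 (pos 8,9,10,11,12,13,14,15): XOR of data positions = 1⊕0⊕1⊕1⊕1⊕1⊕0 = 1
Codeword: 110001011011110

110001011011110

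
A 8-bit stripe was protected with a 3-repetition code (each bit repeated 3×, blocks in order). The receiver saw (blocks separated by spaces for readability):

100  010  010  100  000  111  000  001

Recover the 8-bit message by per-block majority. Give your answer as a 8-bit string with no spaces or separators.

Block 1 (100): 1 one → 0
Block 2 (010): 1 one → 0
Block 3 (010): 1 one → 0
Block 4 (100): 1 one → 0
Block 5 (000): 0 ones → 0
Block 6 (111): 3 ones → 1
Block 7 (000): 0 ones → 0
Block 8 (001): 1 one → 0

00000100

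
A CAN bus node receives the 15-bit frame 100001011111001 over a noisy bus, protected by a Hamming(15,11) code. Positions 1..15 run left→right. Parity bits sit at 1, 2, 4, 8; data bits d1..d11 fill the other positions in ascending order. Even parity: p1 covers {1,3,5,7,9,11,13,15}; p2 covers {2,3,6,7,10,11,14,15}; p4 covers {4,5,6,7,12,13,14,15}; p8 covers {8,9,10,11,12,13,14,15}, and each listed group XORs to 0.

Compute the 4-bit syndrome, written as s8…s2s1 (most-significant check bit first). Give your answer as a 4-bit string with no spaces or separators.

0100

s1 (pos 1,3,5,7,9,11,13,15): 1⊕0⊕0⊕0⊕1⊕1⊕0⊕1 = 0
s2 (pos 2,3,6,7,10,11,14,15): 0⊕0⊕1⊕0⊕1⊕1⊕0⊕1 = 0
s4 (pos 4,5,6,7,12,13,14,15): 0⊕0⊕1⊕0⊕1⊕0⊕0⊕1 = 1
s8 (pos 8,9,10,11,12,13,14,15): 1⊕1⊕1⊕1⊕1⊕0⊕0⊕1 = 0
Syndrome s8…s1 = 0100 → error at position 4.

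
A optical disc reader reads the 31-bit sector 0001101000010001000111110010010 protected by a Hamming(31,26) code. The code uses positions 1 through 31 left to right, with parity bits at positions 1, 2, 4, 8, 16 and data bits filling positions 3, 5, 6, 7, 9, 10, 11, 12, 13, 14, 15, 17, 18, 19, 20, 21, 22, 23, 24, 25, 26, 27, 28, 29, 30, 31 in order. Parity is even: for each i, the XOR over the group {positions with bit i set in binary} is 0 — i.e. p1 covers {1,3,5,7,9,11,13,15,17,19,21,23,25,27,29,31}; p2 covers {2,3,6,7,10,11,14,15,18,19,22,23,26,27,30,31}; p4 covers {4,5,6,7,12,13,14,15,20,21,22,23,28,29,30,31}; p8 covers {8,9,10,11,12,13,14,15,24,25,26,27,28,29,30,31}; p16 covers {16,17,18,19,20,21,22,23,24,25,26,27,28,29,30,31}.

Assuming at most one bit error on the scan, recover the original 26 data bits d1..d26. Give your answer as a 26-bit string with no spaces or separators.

s1 (pos 1,3,5,7,9,11,13,15,17,19,21,23,25,27,29,31): 0⊕0⊕1⊕1⊕0⊕0⊕0⊕0⊕0⊕0⊕1⊕1⊕0⊕1⊕0⊕0 = 1
s2 (pos 2,3,6,7,10,11,14,15,18,19,22,23,26,27,30,31): 0⊕0⊕0⊕1⊕0⊕0⊕0⊕0⊕0⊕0⊕1⊕1⊕0⊕1⊕1⊕0 = 1
s4 (pos 4,5,6,7,12,13,14,15,20,21,22,23,28,29,30,31): 1⊕1⊕0⊕1⊕1⊕0⊕0⊕0⊕1⊕1⊕1⊕1⊕0⊕0⊕1⊕0 = 1
s8 (pos 8,9,10,11,12,13,14,15,24,25,26,27,28,29,30,31): 0⊕0⊕0⊕0⊕1⊕0⊕0⊕0⊕1⊕0⊕0⊕1⊕0⊕0⊕1⊕0 = 0
s16 (pos 16,17,18,19,20,21,22,23,24,25,26,27,28,29,30,31): 1⊕0⊕0⊕0⊕1⊕1⊕1⊕1⊕1⊕0⊕0⊕1⊕0⊕0⊕1⊕0 = 0
Syndrome s16…s1 = 00111 → error at position 7.
Flip position 7: 0001101000010001000111110010010 → 0001100000010001000111110010010
Read data bits from positions 3,5,6,7,9,10,11,12,13,14,15,17,18,19,20,21,22,23,24,25,26,27,28,29,30,31: 01000001000000111110010010

01000001000000111110010010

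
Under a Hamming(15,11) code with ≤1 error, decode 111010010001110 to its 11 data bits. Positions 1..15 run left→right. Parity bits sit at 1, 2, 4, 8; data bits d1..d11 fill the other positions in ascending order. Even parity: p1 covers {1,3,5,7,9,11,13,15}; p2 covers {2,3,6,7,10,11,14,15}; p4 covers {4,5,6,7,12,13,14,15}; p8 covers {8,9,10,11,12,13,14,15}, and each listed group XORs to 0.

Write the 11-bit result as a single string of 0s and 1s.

11000001110

s1 (pos 1,3,5,7,9,11,13,15): 1⊕1⊕1⊕0⊕0⊕0⊕1⊕0 = 0
s2 (pos 2,3,6,7,10,11,14,15): 1⊕1⊕0⊕0⊕0⊕0⊕1⊕0 = 1
s4 (pos 4,5,6,7,12,13,14,15): 0⊕1⊕0⊕0⊕1⊕1⊕1⊕0 = 0
s8 (pos 8,9,10,11,12,13,14,15): 1⊕0⊕0⊕0⊕1⊕1⊕1⊕0 = 0
Syndrome s8…s1 = 0010 → error at position 2.
Flip position 2: 111010010001110 → 101010010001110
Read data bits from positions 3,5,6,7,9,10,11,12,13,14,15: 11000001110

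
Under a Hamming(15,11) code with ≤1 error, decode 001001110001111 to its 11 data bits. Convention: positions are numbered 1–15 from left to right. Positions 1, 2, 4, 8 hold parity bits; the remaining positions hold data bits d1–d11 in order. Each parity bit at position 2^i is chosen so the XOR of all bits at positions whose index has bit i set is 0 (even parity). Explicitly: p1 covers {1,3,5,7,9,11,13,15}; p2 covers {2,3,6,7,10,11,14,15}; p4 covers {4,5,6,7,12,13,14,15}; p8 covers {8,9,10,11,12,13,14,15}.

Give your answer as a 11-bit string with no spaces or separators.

10110101111

s1 (pos 1,3,5,7,9,11,13,15): 0⊕1⊕0⊕1⊕0⊕0⊕1⊕1 = 0
s2 (pos 2,3,6,7,10,11,14,15): 0⊕1⊕1⊕1⊕0⊕0⊕1⊕1 = 1
s4 (pos 4,5,6,7,12,13,14,15): 0⊕0⊕1⊕1⊕1⊕1⊕1⊕1 = 0
s8 (pos 8,9,10,11,12,13,14,15): 1⊕0⊕0⊕0⊕1⊕1⊕1⊕1 = 1
Syndrome s8…s1 = 1010 → error at position 10.
Flip position 10: 001001110001111 → 001001110101111
Read data bits from positions 3,5,6,7,9,10,11,12,13,14,15: 10110101111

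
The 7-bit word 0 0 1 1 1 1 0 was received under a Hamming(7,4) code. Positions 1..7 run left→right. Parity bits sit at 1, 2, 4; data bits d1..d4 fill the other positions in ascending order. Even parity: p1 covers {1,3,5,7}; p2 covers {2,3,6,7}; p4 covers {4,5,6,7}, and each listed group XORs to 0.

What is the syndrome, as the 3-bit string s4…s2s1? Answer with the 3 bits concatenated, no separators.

s1 (pos 1,3,5,7): 0⊕1⊕1⊕0 = 0
s2 (pos 2,3,6,7): 0⊕1⊕1⊕0 = 0
s4 (pos 4,5,6,7): 1⊕1⊕1⊕0 = 1
Syndrome s4…s1 = 100 → error at position 4.

100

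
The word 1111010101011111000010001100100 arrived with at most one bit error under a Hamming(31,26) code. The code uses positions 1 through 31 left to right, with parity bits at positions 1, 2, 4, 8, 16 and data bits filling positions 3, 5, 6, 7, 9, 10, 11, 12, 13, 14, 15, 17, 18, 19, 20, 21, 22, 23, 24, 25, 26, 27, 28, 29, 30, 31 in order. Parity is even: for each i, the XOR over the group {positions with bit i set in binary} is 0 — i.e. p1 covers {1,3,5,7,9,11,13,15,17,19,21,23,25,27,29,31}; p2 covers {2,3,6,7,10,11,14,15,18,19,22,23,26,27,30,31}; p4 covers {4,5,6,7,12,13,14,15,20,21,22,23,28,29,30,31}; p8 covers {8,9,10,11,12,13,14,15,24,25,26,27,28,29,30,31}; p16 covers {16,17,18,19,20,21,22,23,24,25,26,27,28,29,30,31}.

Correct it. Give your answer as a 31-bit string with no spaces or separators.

s1 (pos 1,3,5,7,9,11,13,15,17,19,21,23,25,27,29,31): 1⊕1⊕0⊕0⊕0⊕0⊕1⊕1⊕0⊕0⊕1⊕0⊕1⊕0⊕1⊕0 = 1
s2 (pos 2,3,6,7,10,11,14,15,18,19,22,23,26,27,30,31): 1⊕1⊕1⊕0⊕1⊕0⊕1⊕1⊕0⊕0⊕0⊕0⊕1⊕0⊕0⊕0 = 1
s4 (pos 4,5,6,7,12,13,14,15,20,21,22,23,28,29,30,31): 1⊕0⊕1⊕0⊕1⊕1⊕1⊕1⊕0⊕1⊕0⊕0⊕0⊕1⊕0⊕0 = 0
s8 (pos 8,9,10,11,12,13,14,15,24,25,26,27,28,29,30,31): 1⊕0⊕1⊕0⊕1⊕1⊕1⊕1⊕0⊕1⊕1⊕0⊕0⊕1⊕0⊕0 = 1
s16 (pos 16,17,18,19,20,21,22,23,24,25,26,27,28,29,30,31): 1⊕0⊕0⊕0⊕0⊕1⊕0⊕0⊕0⊕1⊕1⊕0⊕0⊕1⊕0⊕0 = 1
Syndrome s16…s1 = 11011 → error at position 27.
Flip position 27: 1111010101011111000010001100100 → 1111010101011111000010001110100

1111010101011111000010001110100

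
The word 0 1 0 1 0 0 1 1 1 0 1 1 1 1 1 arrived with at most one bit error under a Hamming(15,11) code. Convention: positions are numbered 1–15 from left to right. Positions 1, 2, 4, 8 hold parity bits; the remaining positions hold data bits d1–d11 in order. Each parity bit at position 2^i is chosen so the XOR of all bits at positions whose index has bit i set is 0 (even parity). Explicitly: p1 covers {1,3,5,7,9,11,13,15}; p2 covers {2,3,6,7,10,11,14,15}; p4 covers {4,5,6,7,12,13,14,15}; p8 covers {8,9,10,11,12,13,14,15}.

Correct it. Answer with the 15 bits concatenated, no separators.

010100111001111

s1 (pos 1,3,5,7,9,11,13,15): 0⊕0⊕0⊕1⊕1⊕1⊕1⊕1 = 1
s2 (pos 2,3,6,7,10,11,14,15): 1⊕0⊕0⊕1⊕0⊕1⊕1⊕1 = 1
s4 (pos 4,5,6,7,12,13,14,15): 1⊕0⊕0⊕1⊕1⊕1⊕1⊕1 = 0
s8 (pos 8,9,10,11,12,13,14,15): 1⊕1⊕0⊕1⊕1⊕1⊕1⊕1 = 1
Syndrome s8…s1 = 1011 → error at position 11.
Flip position 11: 010100111011111 → 010100111001111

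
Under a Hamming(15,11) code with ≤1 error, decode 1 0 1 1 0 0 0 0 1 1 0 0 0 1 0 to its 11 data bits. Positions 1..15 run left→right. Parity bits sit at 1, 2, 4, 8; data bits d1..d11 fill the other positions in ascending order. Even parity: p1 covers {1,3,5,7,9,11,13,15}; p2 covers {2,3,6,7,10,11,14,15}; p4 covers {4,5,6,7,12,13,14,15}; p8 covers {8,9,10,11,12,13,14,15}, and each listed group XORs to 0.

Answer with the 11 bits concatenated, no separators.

s1 (pos 1,3,5,7,9,11,13,15): 1⊕1⊕0⊕0⊕1⊕0⊕0⊕0 = 1
s2 (pos 2,3,6,7,10,11,14,15): 0⊕1⊕0⊕0⊕1⊕0⊕1⊕0 = 1
s4 (pos 4,5,6,7,12,13,14,15): 1⊕0⊕0⊕0⊕0⊕0⊕1⊕0 = 0
s8 (pos 8,9,10,11,12,13,14,15): 0⊕1⊕1⊕0⊕0⊕0⊕1⊕0 = 1
Syndrome s8…s1 = 1011 → error at position 11.
Flip position 11: 101100001100010 → 101100001110010
Read data bits from positions 3,5,6,7,9,10,11,12,13,14,15: 10001110010

10001110010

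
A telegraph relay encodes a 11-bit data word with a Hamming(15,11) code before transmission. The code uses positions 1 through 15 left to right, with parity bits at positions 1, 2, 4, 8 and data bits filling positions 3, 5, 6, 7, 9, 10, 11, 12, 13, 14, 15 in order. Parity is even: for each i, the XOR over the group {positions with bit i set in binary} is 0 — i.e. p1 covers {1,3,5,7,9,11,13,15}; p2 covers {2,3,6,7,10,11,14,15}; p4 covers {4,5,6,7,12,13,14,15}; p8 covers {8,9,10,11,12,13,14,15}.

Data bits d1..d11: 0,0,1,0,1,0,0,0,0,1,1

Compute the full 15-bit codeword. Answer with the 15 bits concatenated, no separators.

010101011000011

Place data at non-parity positions: p1 p2 0 p4 0 1 0 p8 1 0 0 0 0 1 1
p1 (pos 1,3,5,7,9,11,13,15): XOR of data positions = 0⊕0⊕0⊕1⊕0⊕0⊕1 = 0
p2 (pos 2,3,6,7,10,11,14,15): XOR of data positions = 0⊕1⊕0⊕0⊕0⊕1⊕1 = 1
p4 (pos 4,5,6,7,12,13,14,15): XOR of data positions = 0⊕1⊕0⊕0⊕0⊕1⊕1 = 1
p8 (pos 8,9,10,11,12,13,14,15): XOR of data positions = 1⊕0⊕0⊕0⊕0⊕1⊕1 = 1
Codeword: 010101011000011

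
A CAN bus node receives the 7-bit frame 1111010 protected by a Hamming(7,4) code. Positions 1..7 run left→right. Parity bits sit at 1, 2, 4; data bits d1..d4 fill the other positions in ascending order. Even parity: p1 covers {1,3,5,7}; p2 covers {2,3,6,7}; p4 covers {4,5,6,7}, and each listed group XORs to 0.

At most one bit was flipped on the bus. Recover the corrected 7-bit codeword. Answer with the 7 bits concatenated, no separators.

s1 (pos 1,3,5,7): 1⊕1⊕0⊕0 = 0
s2 (pos 2,3,6,7): 1⊕1⊕1⊕0 = 1
s4 (pos 4,5,6,7): 1⊕0⊕1⊕0 = 0
Syndrome s4…s1 = 010 → error at position 2.
Flip position 2: 1111010 → 1011010

1011010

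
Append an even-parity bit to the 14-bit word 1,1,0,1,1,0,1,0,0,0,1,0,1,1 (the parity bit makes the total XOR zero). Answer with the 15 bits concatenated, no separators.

XOR of the 14 data bits: 1⊕1⊕0⊕1⊕1⊕0⊕1⊕0⊕0⊕0⊕1⊕0⊕1⊕1 = 0
Parity bit = 0 (so all 15 bits XOR to 0).

110110100010110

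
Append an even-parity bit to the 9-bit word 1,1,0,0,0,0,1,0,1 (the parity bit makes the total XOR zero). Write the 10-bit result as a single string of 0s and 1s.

1100001010

XOR of the 9 data bits: 1⊕1⊕0⊕0⊕0⊕0⊕1⊕0⊕1 = 0
Parity bit = 0 (so all 10 bits XOR to 0).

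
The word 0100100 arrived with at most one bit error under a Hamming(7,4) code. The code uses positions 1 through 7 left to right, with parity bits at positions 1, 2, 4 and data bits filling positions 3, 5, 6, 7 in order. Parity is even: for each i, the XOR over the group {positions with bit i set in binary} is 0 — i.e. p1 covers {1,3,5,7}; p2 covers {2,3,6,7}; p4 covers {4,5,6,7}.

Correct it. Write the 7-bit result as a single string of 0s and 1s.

0100101

s1 (pos 1,3,5,7): 0⊕0⊕1⊕0 = 1
s2 (pos 2,3,6,7): 1⊕0⊕0⊕0 = 1
s4 (pos 4,5,6,7): 0⊕1⊕0⊕0 = 1
Syndrome s4…s1 = 111 → error at position 7.
Flip position 7: 0100100 → 0100101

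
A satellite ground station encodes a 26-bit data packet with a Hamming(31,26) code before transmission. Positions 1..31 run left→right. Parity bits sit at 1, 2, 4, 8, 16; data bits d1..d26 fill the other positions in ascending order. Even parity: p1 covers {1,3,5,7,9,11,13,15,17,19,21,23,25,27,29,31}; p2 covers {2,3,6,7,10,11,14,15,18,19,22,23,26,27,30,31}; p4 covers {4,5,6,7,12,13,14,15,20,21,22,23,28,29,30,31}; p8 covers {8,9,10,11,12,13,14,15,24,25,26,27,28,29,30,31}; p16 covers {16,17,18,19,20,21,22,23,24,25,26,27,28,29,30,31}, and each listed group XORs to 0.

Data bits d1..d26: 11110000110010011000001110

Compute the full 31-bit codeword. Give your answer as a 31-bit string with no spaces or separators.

Place data at non-parity positions: p1 p2 1 p4 1 1 1 p8 0 0 0 0 1 1 0 p16 0 1 0 0 1 1 0 0 0 0 0 1 1 1 0
p1 (pos 1,3,5,7,9,11,13,15,17,19,21,23,25,27,29,31): XOR of data positions = 1⊕1⊕1⊕0⊕0⊕1⊕0⊕0⊕0⊕1⊕0⊕0⊕0⊕1⊕0 = 0
p2 (pos 2,3,6,7,10,11,14,15,18,19,22,23,26,27,30,31): XOR of data positions = 1⊕1⊕1⊕0⊕0⊕1⊕0⊕1⊕0⊕1⊕0⊕0⊕0⊕1⊕0 = 1
p4 (pos 4,5,6,7,12,13,14,15,20,21,22,23,28,29,30,31): XOR of data positions = 1⊕1⊕1⊕0⊕1⊕1⊕0⊕0⊕1⊕1⊕0⊕1⊕1⊕1⊕0 = 0
p8 (pos 8,9,10,11,12,13,14,15,24,25,26,27,28,29,30,31): XOR of data positions = 0⊕0⊕0⊕0⊕1⊕1⊕0⊕0⊕0⊕0⊕0⊕1⊕1⊕1⊕0 = 1
p16 (pos 16,17,18,19,20,21,22,23,24,25,26,27,28,29,30,31): XOR of data positions = 0⊕1⊕0⊕0⊕1⊕1⊕0⊕0⊕0⊕0⊕0⊕1⊕1⊕1⊕0 = 0
Codeword: 0110111100001100010011000001110

0110111100001100010011000001110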